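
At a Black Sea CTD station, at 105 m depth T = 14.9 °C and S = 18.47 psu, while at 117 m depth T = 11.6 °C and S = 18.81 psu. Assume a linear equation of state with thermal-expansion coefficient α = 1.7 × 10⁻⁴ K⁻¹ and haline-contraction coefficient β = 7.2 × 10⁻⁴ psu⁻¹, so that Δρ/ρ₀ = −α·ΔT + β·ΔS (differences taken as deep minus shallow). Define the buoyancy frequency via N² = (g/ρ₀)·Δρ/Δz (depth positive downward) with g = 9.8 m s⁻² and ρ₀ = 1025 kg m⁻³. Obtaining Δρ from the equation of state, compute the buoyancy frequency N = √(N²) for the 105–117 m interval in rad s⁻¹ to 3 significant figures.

ΔT = -3.3 K, ΔS = +0.34 psu (deep − shallow).
Δρ/ρ₀ = −αΔT + βΔS = 5.61 × 10⁻⁴ + 2.448 × 10⁻⁴ = 8.058 × 10⁻⁴, so Δρ ≈ 0.8259 kg m⁻³.
N² = (g/ρ₀)·Δρ/Δz = g·(Δρ/ρ₀)/Δz = 9.8 × 8.058 × 10⁻⁴ / 12 = 6.5807 × 10⁻⁴ s⁻².
N = √(6.5807 × 10⁻⁴) = 0.025653 rad s⁻¹ ≈ 0.0257 rad s⁻¹.

0.0257 rad s⁻¹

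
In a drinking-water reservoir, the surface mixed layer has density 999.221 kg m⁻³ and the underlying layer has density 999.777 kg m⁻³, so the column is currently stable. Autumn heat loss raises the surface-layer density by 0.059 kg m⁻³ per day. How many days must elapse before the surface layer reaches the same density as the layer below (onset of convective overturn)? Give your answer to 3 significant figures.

Density deficit of the surface layer: 999.777 − 999.221 = 0.556 kg m⁻³.
Required change = 0.556 / 0.059 = 9.42 days.

9.42 days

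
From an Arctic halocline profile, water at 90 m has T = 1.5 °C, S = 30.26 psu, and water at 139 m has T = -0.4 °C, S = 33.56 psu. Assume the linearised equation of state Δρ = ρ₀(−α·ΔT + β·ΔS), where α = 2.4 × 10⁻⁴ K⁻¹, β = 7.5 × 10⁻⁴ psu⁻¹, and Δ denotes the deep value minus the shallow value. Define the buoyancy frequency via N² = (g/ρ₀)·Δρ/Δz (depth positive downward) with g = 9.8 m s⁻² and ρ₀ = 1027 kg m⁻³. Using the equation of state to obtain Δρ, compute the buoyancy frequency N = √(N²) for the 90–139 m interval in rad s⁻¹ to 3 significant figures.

ΔT = -1.9 K, ΔS = +3.30 psu (deep − shallow).
Δρ/ρ₀ = −αΔT + βΔS = 4.56 × 10⁻⁴ + 2.475 × 10⁻³ = 2.931 × 10⁻³, so Δρ ≈ 3.010 kg m⁻³.
N² = (g/ρ₀)·Δρ/Δz = g·(Δρ/ρ₀)/Δz = 9.8 × 2.931 × 10⁻³ / 49 = 5.8620 × 10⁻⁴ s⁻².
N = √(5.8620 × 10⁻⁴) = 0.024212 rad s⁻¹ ≈ 0.0242 rad s⁻¹.

0.0242 rad s⁻¹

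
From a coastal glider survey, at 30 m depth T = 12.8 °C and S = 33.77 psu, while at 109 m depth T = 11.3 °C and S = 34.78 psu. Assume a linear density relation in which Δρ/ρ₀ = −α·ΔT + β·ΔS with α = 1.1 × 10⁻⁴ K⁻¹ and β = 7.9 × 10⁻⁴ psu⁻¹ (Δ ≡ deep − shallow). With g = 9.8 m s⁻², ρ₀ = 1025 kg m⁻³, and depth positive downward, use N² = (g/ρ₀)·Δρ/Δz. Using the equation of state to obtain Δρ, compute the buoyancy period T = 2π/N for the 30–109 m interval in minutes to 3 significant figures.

ΔT = -1.5 K, ΔS = +1.01 psu (deep − shallow).
Δρ/ρ₀ = −αΔT + βΔS = 1.65 × 10⁻⁴ + 7.979 × 10⁻⁴ = 9.629 × 10⁻⁴, so Δρ ≈ 0.9870 kg m⁻³.
N² = (g/ρ₀)·Δρ/Δz = g·(Δρ/ρ₀)/Δz = 9.8 × 9.629 × 10⁻⁴ / 79 = 1.1945 × 10⁻⁴ s⁻².
N = √(1.1945 × 10⁻⁴) = 0.010929 rad s⁻¹ → T = 2π/N = 574.91 s = 9.5818 min ≈ 9.58 min.

9.58 min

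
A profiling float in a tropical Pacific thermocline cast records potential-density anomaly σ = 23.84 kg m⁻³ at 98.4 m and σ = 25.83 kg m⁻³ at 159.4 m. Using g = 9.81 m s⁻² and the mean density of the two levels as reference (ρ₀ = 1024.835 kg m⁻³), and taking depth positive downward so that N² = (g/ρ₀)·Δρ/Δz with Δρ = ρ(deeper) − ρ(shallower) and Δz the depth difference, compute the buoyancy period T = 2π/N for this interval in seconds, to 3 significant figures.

Δρ = 1025.83 − 1023.84 = 1.99 kg m⁻³ over Δz = 159.4 − 98.4 = 61 m.
N² = (9.81/1024.835) × (1.99/61) = 3.1228 × 10⁻⁴ s⁻².
N = √(3.1228 × 10⁻⁴) = 0.017671 rad s⁻¹, so T = 2π/N = 355.56 s ≈ 356 s.

356 s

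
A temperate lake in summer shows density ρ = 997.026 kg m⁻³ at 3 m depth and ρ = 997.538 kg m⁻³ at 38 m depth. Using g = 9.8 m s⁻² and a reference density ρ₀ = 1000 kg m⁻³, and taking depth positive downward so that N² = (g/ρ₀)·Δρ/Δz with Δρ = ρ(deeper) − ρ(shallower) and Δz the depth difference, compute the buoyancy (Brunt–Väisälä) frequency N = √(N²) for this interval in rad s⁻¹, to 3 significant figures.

Δρ = 997.538 − 997.026 = 0.512 kg m⁻³ over Δz = 38 − 3 = 35 m.
N² = (9.8/1000) × (0.512/35) = 1.4336 × 10⁻⁴ s⁻².
N = √(1.4336 × 10⁻⁴) = 0.011973 rad s⁻¹ ≈ 0.0120 rad s⁻¹.
Since Δρ > 0 the layer is stably stratified.

0.0120 rad s⁻¹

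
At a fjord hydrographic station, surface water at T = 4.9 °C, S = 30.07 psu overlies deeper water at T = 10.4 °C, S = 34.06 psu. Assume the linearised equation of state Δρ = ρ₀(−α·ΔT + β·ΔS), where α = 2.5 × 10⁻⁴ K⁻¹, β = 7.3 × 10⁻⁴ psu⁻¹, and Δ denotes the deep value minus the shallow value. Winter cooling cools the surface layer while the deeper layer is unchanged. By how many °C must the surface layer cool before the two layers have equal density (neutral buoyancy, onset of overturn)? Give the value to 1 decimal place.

6.2 °C

Neutral buoyancy requires Δρ = 0, i.e. −α(T_deep − T_surf′) + β(S_deep − S_surf) = 0.
T_surf′ = T_deep − (β/α)·ΔS = 10.4 − (7.3 × 10⁻⁴/2.5 × 10⁻⁴)·(+3.99) = -1.251 °C.
Cooling required: 4.9 − (-1.251) = 6.151 °C.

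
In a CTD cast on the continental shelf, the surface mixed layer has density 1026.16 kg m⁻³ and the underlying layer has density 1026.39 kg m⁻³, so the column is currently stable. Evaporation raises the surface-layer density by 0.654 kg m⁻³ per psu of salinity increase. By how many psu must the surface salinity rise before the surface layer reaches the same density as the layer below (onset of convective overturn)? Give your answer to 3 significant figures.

Density deficit of the surface layer: 1026.39 − 1026.16 = 0.23 kg m⁻³.
Required change = 0.23 / 0.654 = 0.352 psu.

0.352 psu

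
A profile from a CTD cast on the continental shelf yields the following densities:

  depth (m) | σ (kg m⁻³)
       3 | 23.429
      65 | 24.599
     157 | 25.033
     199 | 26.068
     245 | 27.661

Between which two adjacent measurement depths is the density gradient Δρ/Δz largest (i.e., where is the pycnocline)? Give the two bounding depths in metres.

Compute the density gradient over each adjacent pair:
  3–65 m: Δρ/Δz = 1.170/62 = 0.019 kg m⁻⁴
  65–157 m: Δρ/Δz = 0.434/92 = 4.7 × 10⁻³ kg m⁻⁴
  157–199 m: Δρ/Δz = 1.035/42 = 0.025 kg m⁻⁴
  199–245 m: Δρ/Δz = 1.593/46 = 0.035 kg m⁻⁴
The largest gradient is in the 199–245 m interval — the pycnocline.

199–245 m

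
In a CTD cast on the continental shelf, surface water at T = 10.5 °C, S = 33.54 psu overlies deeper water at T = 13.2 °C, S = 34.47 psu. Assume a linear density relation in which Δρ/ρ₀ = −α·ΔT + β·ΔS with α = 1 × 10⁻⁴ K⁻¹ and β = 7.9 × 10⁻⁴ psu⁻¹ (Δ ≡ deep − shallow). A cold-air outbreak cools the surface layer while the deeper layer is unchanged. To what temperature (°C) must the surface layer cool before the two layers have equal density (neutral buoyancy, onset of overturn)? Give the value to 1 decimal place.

5.9 °C

Neutral buoyancy requires Δρ = 0, i.e. −α(T_deep − T_surf′) + β(S_deep − S_surf) = 0.
T_surf′ = T_deep − (β/α)·ΔS = 13.2 − (7.9 × 10⁻⁴/1 × 10⁻⁴)·(+0.93) = 5.853 °C.
Cooling required: 10.5 − (5.853) = 4.647 °C.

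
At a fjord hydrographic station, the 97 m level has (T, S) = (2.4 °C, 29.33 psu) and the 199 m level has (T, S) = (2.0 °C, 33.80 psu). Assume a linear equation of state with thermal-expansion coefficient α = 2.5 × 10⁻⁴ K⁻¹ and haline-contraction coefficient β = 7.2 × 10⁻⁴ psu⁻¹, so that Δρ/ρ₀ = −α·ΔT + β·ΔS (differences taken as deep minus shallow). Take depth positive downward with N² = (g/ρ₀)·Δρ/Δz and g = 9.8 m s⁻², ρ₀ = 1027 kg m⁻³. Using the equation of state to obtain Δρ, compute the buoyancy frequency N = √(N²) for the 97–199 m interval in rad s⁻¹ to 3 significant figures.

ΔT = -0.4 K, ΔS = +4.47 psu (deep − shallow).
Δρ/ρ₀ = −αΔT + βΔS = 1.00 × 10⁻⁴ + 3.2184 × 10⁻³ = 3.3184 × 10⁻³, so Δρ ≈ 3.408 kg m⁻³.
N² = (g/ρ₀)·Δρ/Δz = g·(Δρ/ρ₀)/Δz = 9.8 × 3.3184 × 10⁻³ / 102 = 3.1883 × 10⁻⁴ s⁻².
N = √(3.1883 × 10⁻⁴) = 0.017856 rad s⁻¹ ≈ 0.0179 rad s⁻¹.

0.0179 rad s⁻¹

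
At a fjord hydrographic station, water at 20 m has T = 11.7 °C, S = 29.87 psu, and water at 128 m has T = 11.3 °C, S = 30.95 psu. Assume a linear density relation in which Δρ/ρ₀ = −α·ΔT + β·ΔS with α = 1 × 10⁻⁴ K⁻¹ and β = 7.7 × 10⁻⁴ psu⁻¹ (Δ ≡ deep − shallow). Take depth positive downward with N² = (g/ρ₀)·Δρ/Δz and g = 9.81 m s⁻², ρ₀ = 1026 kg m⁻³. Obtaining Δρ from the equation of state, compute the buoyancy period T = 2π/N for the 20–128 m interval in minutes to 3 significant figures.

ΔT = -0.4 K, ΔS = +1.08 psu (deep − shallow).
Δρ/ρ₀ = −αΔT + βΔS = 4.00 × 10⁻⁵ + 8.316 × 10⁻⁴ = 8.716 × 10⁻⁴, so Δρ ≈ 0.8943 kg m⁻³.
N² = (g/ρ₀)·Δρ/Δz = g·(Δρ/ρ₀)/Δz = 9.81 × 8.716 × 10⁻⁴ / 108 = 7.9170 × 10⁻⁵ s⁻².
N = √(7.9170 × 10⁻⁵) = 8.8978 × 10⁻³ rad s⁻¹ → T = 2π/N = 706.15 s = 11.769 min ≈ 11.8 min.

11.8 min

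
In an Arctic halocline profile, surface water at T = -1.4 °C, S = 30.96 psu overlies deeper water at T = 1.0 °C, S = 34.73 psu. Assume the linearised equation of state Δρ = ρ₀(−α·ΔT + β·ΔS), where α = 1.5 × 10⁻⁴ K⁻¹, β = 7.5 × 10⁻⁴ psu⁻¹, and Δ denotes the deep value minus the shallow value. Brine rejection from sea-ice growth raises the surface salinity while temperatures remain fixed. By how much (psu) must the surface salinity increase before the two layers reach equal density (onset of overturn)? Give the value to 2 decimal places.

Neutral buoyancy requires −α(T_deep − T_surf) + β(S_deep − S_surf′) = 0.
S_surf′ = S_deep − (α/β)·ΔT = 34.73 − (1.5 × 10⁻⁴/7.5 × 10⁻⁴)·(+2.4) = 34.2500 psu.
Increase required: 34.2500 − 30.96 = 3.2900 psu.

3.29 psu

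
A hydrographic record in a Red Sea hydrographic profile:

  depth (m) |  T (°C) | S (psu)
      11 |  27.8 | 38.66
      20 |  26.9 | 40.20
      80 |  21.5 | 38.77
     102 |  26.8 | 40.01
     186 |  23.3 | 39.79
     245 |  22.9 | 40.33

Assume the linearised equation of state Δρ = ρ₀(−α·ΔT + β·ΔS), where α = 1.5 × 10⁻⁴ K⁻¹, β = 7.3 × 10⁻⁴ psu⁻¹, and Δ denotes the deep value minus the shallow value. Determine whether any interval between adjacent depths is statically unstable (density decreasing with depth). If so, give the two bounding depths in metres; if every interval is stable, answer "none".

20–80 m

Evaluate Δρ/ρ₀ = −αΔT + βΔS across each adjacent pair:
  11–20 m: −αΔT+βΔS = −(1.5 × 10⁻⁴)(-0.9)+(7.3 × 10⁻⁴)(+1.54) = 1.3 × 10⁻³ → stable
  20–80 m: −αΔT+βΔS = −(1.5 × 10⁻⁴)(-5.4)+(7.3 × 10⁻⁴)(-1.43) = -2.3 × 10⁻⁴ → UNSTABLE
  80–102 m: −αΔT+βΔS = −(1.5 × 10⁻⁴)(+5.3)+(7.3 × 10⁻⁴)(+1.24) = 1.1 × 10⁻⁴ → stable
  102–186 m: −αΔT+βΔS = −(1.5 × 10⁻⁴)(-3.5)+(7.3 × 10⁻⁴)(-0.22) = 3.6 × 10⁻⁴ → stable
  186–245 m: −αΔT+βΔS = −(1.5 × 10⁻⁴)(-0.4)+(7.3 × 10⁻⁴)(+0.54) = 4.5 × 10⁻⁴ → stable
The 20–80 m interval has Δρ < 0: lighter water underlies denser water.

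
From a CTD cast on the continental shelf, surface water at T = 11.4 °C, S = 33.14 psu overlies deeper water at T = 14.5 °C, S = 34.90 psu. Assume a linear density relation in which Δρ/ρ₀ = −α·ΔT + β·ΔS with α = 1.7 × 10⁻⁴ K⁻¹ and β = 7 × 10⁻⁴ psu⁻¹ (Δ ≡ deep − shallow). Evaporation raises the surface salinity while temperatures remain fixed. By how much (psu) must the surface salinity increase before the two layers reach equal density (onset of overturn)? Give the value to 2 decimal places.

1.01 psu

Neutral buoyancy requires −α(T_deep − T_surf) + β(S_deep − S_surf′) = 0.
S_surf′ = S_deep − (α/β)·ΔT = 34.90 − (1.7 × 10⁻⁴/7 × 10⁻⁴)·(+3.1) = 34.1471 psu.
Increase required: 34.1471 − 33.14 = 1.0071 psu.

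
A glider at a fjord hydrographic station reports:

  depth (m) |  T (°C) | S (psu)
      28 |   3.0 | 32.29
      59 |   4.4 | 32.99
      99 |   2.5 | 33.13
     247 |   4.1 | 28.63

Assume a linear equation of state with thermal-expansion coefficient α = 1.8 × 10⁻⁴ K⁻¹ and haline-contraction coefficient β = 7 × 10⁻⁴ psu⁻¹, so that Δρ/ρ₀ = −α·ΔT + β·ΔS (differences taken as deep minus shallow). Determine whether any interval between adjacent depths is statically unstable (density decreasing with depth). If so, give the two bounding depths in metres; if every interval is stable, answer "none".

Evaluate Δρ/ρ₀ = −αΔT + βΔS across each adjacent pair:
  28–59 m: −αΔT+βΔS = −(1.8 × 10⁻⁴)(+1.4)+(7 × 10⁻⁴)(+0.70) = 2.4 × 10⁻⁴ → stable
  59–99 m: −αΔT+βΔS = −(1.8 × 10⁻⁴)(-1.9)+(7 × 10⁻⁴)(+0.14) = 4.4 × 10⁻⁴ → stable
  99–247 m: −αΔT+βΔS = −(1.8 × 10⁻⁴)(+1.6)+(7 × 10⁻⁴)(-4.50) = -3.4 × 10⁻³ → UNSTABLE
The 99–247 m interval has Δρ < 0: lighter water underlies denser water.

99–247 m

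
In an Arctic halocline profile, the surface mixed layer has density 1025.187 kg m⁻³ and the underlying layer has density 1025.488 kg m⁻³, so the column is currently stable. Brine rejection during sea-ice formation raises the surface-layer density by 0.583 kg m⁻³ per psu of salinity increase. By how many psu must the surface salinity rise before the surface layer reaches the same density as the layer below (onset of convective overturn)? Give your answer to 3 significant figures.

Density deficit of the surface layer: 1025.488 − 1025.187 = 0.301 kg m⁻³.
Required change = 0.301 / 0.583 = 0.516 psu.

0.516 psu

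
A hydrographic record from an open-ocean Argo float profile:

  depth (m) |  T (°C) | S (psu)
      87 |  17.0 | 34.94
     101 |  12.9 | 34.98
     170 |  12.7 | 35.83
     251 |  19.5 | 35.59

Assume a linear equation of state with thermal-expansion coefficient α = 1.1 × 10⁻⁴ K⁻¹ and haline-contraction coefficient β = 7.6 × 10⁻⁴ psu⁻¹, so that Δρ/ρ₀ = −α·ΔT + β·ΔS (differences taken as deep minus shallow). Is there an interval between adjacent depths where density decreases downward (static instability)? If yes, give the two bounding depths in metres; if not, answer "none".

Evaluate Δρ/ρ₀ = −αΔT + βΔS across each adjacent pair:
  87–101 m: −αΔT+βΔS = −(1.1 × 10⁻⁴)(-4.1)+(7.6 × 10⁻⁴)(+0.04) = 4.8 × 10⁻⁴ → stable
  101–170 m: −αΔT+βΔS = −(1.1 × 10⁻⁴)(-0.2)+(7.6 × 10⁻⁴)(+0.85) = 6.7 × 10⁻⁴ → stable
  170–251 m: −αΔT+βΔS = −(1.1 × 10⁻⁴)(+6.8)+(7.6 × 10⁻⁴)(-0.24) = -9.3 × 10⁻⁴ → UNSTABLE
The 170–251 m interval has Δρ < 0: lighter water underlies denser water.

170–251 m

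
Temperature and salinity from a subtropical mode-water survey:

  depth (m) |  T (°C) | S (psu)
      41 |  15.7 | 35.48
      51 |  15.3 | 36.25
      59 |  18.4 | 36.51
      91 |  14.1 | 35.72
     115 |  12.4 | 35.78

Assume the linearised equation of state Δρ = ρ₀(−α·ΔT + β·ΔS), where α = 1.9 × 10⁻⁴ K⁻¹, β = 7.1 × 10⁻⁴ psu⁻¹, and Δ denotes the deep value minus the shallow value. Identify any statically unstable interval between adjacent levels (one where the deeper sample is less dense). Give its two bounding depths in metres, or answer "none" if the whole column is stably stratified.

51–59 m

Evaluate Δρ/ρ₀ = −αΔT + βΔS across each adjacent pair:
  41–51 m: −αΔT+βΔS = −(1.9 × 10⁻⁴)(-0.4)+(7.1 × 10⁻⁴)(+0.77) = 6.2 × 10⁻⁴ → stable
  51–59 m: −αΔT+βΔS = −(1.9 × 10⁻⁴)(+3.1)+(7.1 × 10⁻⁴)(+0.26) = -4.0 × 10⁻⁴ → UNSTABLE
  59–91 m: −αΔT+βΔS = −(1.9 × 10⁻⁴)(-4.3)+(7.1 × 10⁻⁴)(-0.79) = 2.6 × 10⁻⁴ → stable
  91–115 m: −αΔT+βΔS = −(1.9 × 10⁻⁴)(-1.7)+(7.1 × 10⁻⁴)(+0.06) = 3.7 × 10⁻⁴ → stable
The 51–59 m interval has Δρ < 0: lighter water underlies denser water.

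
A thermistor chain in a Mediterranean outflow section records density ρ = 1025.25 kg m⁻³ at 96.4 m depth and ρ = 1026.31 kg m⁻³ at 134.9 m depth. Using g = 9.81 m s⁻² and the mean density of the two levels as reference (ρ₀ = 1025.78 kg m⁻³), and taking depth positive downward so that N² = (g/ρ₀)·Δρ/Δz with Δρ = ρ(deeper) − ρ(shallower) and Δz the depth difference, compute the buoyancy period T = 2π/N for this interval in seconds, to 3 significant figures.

Δρ = 1026.31 − 1025.25 = 1.06 kg m⁻³ over Δz = 134.9 − 96.4 = 38.5 m.
N² = (9.81/1025.78) × (1.06/38.5) = 2.6331 × 10⁻⁴ s⁻².
N = √(2.6331 × 10⁻⁴) = 0.016227 rad s⁻¹, so T = 2π/N = 387.21 s ≈ 387 s.

387 s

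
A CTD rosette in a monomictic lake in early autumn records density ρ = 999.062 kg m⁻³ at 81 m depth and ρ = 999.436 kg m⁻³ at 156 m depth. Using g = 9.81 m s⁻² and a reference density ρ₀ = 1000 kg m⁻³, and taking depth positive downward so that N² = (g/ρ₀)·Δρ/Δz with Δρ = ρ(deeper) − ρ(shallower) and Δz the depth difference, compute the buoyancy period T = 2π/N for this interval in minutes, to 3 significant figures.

Δρ = 999.436 − 999.062 = 0.374 kg m⁻³ over Δz = 156 − 81 = 75 m.
N² = (9.81/1000) × (0.374/75) = 4.8919 × 10⁻⁵ s⁻².
N = √(4.8919 × 10⁻⁵) = 6.9942 × 10⁻³ rad s⁻¹, so T = 2π/N = 898.34 s = 14.972 min ≈ 15.0 min.
Since Δρ > 0 the layer is stably stratified.

15.0 min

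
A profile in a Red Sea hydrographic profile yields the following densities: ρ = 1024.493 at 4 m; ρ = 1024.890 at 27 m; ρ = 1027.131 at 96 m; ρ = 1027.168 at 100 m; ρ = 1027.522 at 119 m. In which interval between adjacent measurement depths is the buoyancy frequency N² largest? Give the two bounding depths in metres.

Compute the density gradient over each adjacent pair:
  4–27 m: Δρ/Δz = 0.397/23 = 0.017 kg m⁻⁴
  27–96 m: Δρ/Δz = 2.241/69 = 0.032 kg m⁻⁴
  96–100 m: Δρ/Δz = 0.037/4 = 9.2 × 10⁻³ kg m⁻⁴
  100–119 m: Δρ/Δz = 0.354/19 = 0.019 kg m⁻⁴
The largest gradient is in the 27–96 m interval — the pycnocline.

27–96 m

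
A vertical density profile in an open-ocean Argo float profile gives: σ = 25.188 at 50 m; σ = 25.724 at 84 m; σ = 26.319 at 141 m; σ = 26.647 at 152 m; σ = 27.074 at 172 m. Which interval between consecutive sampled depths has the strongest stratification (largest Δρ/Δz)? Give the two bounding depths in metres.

141–152 m

Compute the density gradient over each adjacent pair:
  50–84 m: Δρ/Δz = 0.536/34 = 0.016 kg m⁻⁴
  84–141 m: Δρ/Δz = 0.595/57 = 0.010 kg m⁻⁴
  141–152 m: Δρ/Δz = 0.328/11 = 0.030 kg m⁻⁴
  152–172 m: Δρ/Δz = 0.427/20 = 0.021 kg m⁻⁴
The largest gradient is in the 141–152 m interval — the pycnocline.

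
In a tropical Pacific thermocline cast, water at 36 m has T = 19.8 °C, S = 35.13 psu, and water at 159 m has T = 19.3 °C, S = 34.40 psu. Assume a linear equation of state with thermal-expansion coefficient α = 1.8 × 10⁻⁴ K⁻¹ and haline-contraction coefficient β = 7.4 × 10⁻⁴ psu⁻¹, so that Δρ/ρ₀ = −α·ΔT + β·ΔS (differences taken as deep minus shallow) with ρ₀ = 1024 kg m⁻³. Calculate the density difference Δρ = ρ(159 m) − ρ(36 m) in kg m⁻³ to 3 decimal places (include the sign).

ΔT = -0.5 K, ΔS = -0.73 psu (deep − shallow).
Δρ/ρ₀ = −(1.8 × 10⁻⁴)(-0.5) + (7.4 × 10⁻⁴)(-0.73) = -4.502 × 10⁻⁴.
Δρ = 1024 × (-4.502 × 10⁻⁴) = -0.461 kg m⁻³.
Negative Δρ: lighter below, statically unstable.

-0.461 kg m⁻³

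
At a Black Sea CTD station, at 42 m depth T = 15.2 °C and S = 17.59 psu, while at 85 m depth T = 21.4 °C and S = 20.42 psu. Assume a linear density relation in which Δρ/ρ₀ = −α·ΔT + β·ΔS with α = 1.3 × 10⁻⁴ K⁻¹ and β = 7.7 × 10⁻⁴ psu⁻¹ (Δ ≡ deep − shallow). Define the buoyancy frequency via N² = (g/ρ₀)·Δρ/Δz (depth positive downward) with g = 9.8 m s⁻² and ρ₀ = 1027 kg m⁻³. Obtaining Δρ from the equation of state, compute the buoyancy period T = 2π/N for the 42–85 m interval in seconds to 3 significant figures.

355 s

ΔT = +6.2 K, ΔS = +2.83 psu (deep − shallow).
Δρ/ρ₀ = −αΔT + βΔS = -8.06 × 10⁻⁴ + 2.1791 × 10⁻³ = 1.3731 × 10⁻³, so Δρ ≈ 1.410 kg m⁻³.
N² = (g/ρ₀)·Δρ/Δz = g·(Δρ/ρ₀)/Δz = 9.8 × 1.3731 × 10⁻³ / 43 = 3.1294 × 10⁻⁴ s⁻².
N = √(3.1294 × 10⁻⁴) = 0.017690 rad s⁻¹ → T = 2π/N = 355.18 s ≈ 355 s.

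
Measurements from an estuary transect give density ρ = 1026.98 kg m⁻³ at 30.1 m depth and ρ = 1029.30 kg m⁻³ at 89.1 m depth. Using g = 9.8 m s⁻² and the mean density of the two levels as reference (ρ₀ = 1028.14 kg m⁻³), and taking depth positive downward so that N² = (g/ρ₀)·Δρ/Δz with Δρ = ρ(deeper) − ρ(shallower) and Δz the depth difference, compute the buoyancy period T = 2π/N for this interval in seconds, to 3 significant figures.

325 s

Δρ = 1029.30 − 1026.98 = 2.32 kg m⁻³ over Δz = 89.1 − 30.1 = 59 m.
N² = (9.8/1028.14) × (2.32/59) = 3.7481 × 10⁻⁴ s⁻².
N = √(3.7481 × 10⁻⁴) = 0.019360 rad s⁻¹, so T = 2π/N = 324.54 s ≈ 325 s.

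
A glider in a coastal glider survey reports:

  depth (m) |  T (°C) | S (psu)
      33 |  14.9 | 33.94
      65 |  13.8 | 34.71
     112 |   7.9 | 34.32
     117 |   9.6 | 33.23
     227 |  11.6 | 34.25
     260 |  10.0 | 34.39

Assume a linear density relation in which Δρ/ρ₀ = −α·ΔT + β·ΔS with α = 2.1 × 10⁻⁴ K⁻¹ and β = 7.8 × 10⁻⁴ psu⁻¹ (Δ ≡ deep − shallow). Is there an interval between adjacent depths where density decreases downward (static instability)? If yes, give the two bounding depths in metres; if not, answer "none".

Evaluate Δρ/ρ₀ = −αΔT + βΔS across each adjacent pair:
  33–65 m: −αΔT+βΔS = −(2.1 × 10⁻⁴)(-1.1)+(7.8 × 10⁻⁴)(+0.77) = 8.3 × 10⁻⁴ → stable
  65–112 m: −αΔT+βΔS = −(2.1 × 10⁻⁴)(-5.9)+(7.8 × 10⁻⁴)(-0.39) = 9.3 × 10⁻⁴ → stable
  112–117 m: −αΔT+βΔS = −(2.1 × 10⁻⁴)(+1.7)+(7.8 × 10⁻⁴)(-1.09) = -1.2 × 10⁻³ → UNSTABLE
  117–227 m: −αΔT+βΔS = −(2.1 × 10⁻⁴)(+2.0)+(7.8 × 10⁻⁴)(+1.02) = 3.8 × 10⁻⁴ → stable
  227–260 m: −αΔT+βΔS = −(2.1 × 10⁻⁴)(-1.6)+(7.8 × 10⁻⁴)(+0.14) = 4.5 × 10⁻⁴ → stable
The 112–117 m interval has Δρ < 0: lighter water underlies denser water.

112–117 m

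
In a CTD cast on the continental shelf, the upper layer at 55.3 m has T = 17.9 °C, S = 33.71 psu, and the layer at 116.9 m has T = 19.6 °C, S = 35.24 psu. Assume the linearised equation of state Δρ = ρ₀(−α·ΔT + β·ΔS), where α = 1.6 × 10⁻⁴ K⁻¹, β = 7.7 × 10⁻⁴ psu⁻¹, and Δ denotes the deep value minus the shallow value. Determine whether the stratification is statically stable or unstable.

ΔT = 19.6 − 17.9 = +1.7 K and ΔS = 35.24 − 33.71 = +1.53 psu (deep − shallow).
−αΔT = -2.72 × 10⁻⁴; βΔS = 1.1781 × 10⁻³; sum Δρ/ρ₀ = 9.061 × 10⁻⁴.
Δρ/ρ₀ > 0, so Δρ > 0: deeper water is denser → statically stable.

stable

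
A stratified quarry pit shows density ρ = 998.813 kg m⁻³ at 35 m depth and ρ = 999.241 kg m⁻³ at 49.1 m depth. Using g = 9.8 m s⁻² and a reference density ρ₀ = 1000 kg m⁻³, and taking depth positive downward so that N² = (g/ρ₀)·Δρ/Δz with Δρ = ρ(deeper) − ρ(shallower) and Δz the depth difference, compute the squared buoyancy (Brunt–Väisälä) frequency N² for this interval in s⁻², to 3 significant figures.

2.97 × 10⁻⁴ s⁻²

Δρ = 999.241 − 998.813 = 0.428 kg m⁻³ over Δz = 49.1 − 35 = 14.1 m.
N² = (9.8/1000) × (0.428/14.1) = 2.9748 × 10⁻⁴ s⁻² ≈ 2.97 × 10⁻⁴ s⁻².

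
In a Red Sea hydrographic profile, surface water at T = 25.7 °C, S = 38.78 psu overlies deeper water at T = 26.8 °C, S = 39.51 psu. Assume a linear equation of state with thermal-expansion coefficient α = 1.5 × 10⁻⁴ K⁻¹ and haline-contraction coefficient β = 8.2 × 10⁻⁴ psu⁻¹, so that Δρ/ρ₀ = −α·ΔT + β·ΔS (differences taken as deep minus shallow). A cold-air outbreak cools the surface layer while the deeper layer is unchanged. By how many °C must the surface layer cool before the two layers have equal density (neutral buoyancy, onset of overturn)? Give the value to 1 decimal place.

2.9 °C

Neutral buoyancy requires Δρ = 0, i.e. −α(T_deep − T_surf′) + β(S_deep − S_surf) = 0.
T_surf′ = T_deep − (β/α)·ΔS = 26.8 − (8.2 × 10⁻⁴/1.5 × 10⁻⁴)·(+0.73) = 22.809 °C.
Cooling required: 25.7 − (22.809) = 2.891 °C.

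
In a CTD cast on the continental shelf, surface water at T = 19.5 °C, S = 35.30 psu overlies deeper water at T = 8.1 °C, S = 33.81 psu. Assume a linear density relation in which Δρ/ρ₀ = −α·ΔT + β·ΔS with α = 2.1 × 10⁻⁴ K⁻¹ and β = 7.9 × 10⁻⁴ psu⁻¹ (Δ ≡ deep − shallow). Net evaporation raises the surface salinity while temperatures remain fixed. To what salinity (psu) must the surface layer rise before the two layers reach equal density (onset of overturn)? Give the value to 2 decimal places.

Neutral buoyancy requires −α(T_deep − T_surf) + β(S_deep − S_surf′) = 0.
S_surf′ = S_deep − (α/β)·ΔT = 33.81 − (2.1 × 10⁻⁴/7.9 × 10⁻⁴)·(-11.4) = 36.8404 psu.
Increase required: 36.8404 − 35.30 = 1.5404 psu.

36.84 psu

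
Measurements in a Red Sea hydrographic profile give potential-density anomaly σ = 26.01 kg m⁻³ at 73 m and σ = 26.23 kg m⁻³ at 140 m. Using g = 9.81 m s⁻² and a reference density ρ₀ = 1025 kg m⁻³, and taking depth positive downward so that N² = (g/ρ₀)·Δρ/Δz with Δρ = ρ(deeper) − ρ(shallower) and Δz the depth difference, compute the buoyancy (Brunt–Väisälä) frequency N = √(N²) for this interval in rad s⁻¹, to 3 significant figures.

5.61 × 10⁻³ rad s⁻¹

Δρ = 1026.23 − 1026.01 = 0.22 kg m⁻³ over Δz = 140 − 73 = 67 m.
N² = (9.81/1025) × (0.22/67) = 3.1426 × 10⁻⁵ s⁻².
N = √(3.1426 × 10⁻⁵) = 5.6059 × 10⁻³ rad s⁻¹ ≈ 5.61 × 10⁻³ rad s⁻¹.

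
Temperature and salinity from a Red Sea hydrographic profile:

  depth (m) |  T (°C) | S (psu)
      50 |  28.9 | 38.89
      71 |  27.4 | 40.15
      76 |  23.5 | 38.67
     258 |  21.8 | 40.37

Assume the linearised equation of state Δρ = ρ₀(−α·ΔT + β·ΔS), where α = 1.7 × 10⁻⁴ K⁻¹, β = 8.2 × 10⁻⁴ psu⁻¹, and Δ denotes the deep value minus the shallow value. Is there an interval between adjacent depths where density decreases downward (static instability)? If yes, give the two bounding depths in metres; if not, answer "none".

71–76 m

Evaluate Δρ/ρ₀ = −αΔT + βΔS across each adjacent pair:
  50–71 m: −αΔT+βΔS = −(1.7 × 10⁻⁴)(-1.5)+(8.2 × 10⁻⁴)(+1.26) = 1.3 × 10⁻³ → stable
  71–76 m: −αΔT+βΔS = −(1.7 × 10⁻⁴)(-3.9)+(8.2 × 10⁻⁴)(-1.48) = -5.5 × 10⁻⁴ → UNSTABLE
  76–258 m: −αΔT+βΔS = −(1.7 × 10⁻⁴)(-1.7)+(8.2 × 10⁻⁴)(+1.70) = 1.7 × 10⁻³ → stable
The 71–76 m interval has Δρ < 0: lighter water underlies denser water.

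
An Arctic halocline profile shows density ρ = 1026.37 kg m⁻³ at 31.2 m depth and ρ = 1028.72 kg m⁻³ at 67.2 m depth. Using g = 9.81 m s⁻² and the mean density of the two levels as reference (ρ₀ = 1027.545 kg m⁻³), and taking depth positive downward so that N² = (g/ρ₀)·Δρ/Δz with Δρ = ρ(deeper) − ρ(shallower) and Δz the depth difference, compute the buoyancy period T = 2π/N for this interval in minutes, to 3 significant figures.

Δρ = 1028.72 − 1026.37 = 2.35 kg m⁻³ over Δz = 67.2 − 31.2 = 36 m.
N² = (9.81/1027.545) × (2.35/36) = 6.2321 × 10⁻⁴ s⁻².
N = √(6.2321 × 10⁻⁴) = 0.024964 rad s⁻¹, so T = 2π/N = 251.69 s = 4.1948 min ≈ 4.19 min.

4.19 min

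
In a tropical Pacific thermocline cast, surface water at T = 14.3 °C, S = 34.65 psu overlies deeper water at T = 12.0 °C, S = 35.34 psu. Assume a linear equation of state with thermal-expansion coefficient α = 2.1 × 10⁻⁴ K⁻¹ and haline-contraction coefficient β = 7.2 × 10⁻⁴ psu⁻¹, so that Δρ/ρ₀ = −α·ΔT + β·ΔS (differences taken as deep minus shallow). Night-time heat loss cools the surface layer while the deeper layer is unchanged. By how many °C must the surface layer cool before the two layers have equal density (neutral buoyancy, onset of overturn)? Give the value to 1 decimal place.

4.7 °C

Neutral buoyancy requires Δρ = 0, i.e. −α(T_deep − T_surf′) + β(S_deep − S_surf) = 0.
T_surf′ = T_deep − (β/α)·ΔS = 12.0 − (7.2 × 10⁻⁴/2.1 × 10⁻⁴)·(+0.69) = 9.634 °C.
Cooling required: 14.3 − (9.634) = 4.666 °C.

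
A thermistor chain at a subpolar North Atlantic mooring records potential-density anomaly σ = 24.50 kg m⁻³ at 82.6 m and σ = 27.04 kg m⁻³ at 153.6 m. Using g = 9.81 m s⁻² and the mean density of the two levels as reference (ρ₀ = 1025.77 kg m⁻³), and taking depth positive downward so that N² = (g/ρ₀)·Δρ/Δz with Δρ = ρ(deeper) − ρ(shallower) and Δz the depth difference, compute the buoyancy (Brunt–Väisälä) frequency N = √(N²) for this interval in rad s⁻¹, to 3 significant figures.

0.0185 rad s⁻¹

Δρ = 1027.04 − 1024.50 = 2.54 kg m⁻³ over Δz = 153.6 − 82.6 = 71 m.
N² = (9.81/1025.77) × (2.54/71) = 3.4213 × 10⁻⁴ s⁻².
N = √(3.4213 × 10⁻⁴) = 0.018497 rad s⁻¹ ≈ 0.0185 rad s⁻¹.
N² > 0, so the interval is statically stable.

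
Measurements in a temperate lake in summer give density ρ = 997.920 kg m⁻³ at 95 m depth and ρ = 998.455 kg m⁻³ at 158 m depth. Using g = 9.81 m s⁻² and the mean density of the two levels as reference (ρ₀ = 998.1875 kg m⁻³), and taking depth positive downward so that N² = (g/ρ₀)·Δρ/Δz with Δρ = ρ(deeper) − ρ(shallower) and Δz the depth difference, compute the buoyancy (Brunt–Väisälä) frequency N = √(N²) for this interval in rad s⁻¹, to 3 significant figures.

9.14 × 10⁻³ rad s⁻¹

Δρ = 998.455 − 997.920 = 0.535 kg m⁻³ over Δz = 158 − 95 = 63 m.
N² = (9.81/998.1875) × (0.535/63) = 8.3458 × 10⁻⁵ s⁻².
N = √(8.3458 × 10⁻⁵) = 9.1355 × 10⁻³ rad s⁻¹ ≈ 9.14 × 10⁻³ rad s⁻¹.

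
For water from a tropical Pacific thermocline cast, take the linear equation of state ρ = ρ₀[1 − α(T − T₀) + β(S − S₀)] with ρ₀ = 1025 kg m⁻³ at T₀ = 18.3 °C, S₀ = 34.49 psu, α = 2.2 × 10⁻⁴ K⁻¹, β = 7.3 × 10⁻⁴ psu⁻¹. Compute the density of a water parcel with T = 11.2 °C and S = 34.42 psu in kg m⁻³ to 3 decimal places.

1026.549 kg m⁻³

T − T₀ = -7.1 K, S − S₀ = -0.07 psu.
Bracket = 1 − α·(-7.1) + β·(-0.07) = 1 + (1.5109 × 10⁻³) = 1.0015109.
ρ = 1025 × 1.0015109 = 1026.549 kg m⁻³.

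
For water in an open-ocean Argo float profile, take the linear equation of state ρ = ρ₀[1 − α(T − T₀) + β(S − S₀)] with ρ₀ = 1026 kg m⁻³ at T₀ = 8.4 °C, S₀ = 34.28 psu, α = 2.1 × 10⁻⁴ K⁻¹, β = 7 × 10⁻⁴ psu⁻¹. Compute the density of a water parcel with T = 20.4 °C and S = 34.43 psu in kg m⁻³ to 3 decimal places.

1023.522 kg m⁻³

T − T₀ = +12.0 K, S − S₀ = +0.15 psu.
Bracket = 1 − α·(+12.0) + β·(+0.15) = 1 + (-2.415 × 10⁻³) = 0.9975850.
ρ = 1026 × 0.9975850 = 1023.522 kg m⁻³.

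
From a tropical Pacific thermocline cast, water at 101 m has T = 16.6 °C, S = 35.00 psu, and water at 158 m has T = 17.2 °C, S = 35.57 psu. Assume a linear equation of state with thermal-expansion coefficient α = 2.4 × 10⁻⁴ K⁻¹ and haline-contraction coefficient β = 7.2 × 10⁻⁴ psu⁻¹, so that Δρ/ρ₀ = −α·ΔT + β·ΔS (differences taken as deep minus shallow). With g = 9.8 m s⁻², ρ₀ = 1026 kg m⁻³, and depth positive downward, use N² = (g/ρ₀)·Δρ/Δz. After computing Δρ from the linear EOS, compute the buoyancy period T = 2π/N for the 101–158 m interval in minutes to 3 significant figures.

15.5 min

ΔT = +0.6 K, ΔS = +0.57 psu (deep − shallow).
Δρ/ρ₀ = −αΔT + βΔS = -1.44 × 10⁻⁴ + 4.104 × 10⁻⁴ = 2.664 × 10⁻⁴, so Δρ ≈ 0.2733 kg m⁻³.
N² = (g/ρ₀)·Δρ/Δz = g·(Δρ/ρ₀)/Δz = 9.8 × 2.664 × 10⁻⁴ / 57 = 4.5802 × 10⁻⁵ s⁻².
N = √(4.5802 × 10⁻⁵) = 6.7677 × 10⁻³ rad s⁻¹ → T = 2π/N = 928.41 s = 15.473 min ≈ 15.5 min.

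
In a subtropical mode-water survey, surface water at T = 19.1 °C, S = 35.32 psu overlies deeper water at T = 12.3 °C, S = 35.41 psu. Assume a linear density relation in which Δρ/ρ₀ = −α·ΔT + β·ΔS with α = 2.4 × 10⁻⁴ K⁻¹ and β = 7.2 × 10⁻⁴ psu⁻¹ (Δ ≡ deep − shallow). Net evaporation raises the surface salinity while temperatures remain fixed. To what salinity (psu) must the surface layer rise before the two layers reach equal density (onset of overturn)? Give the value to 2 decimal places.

Neutral buoyancy requires −α(T_deep − T_surf) + β(S_deep − S_surf′) = 0.
S_surf′ = S_deep − (α/β)·ΔT = 35.41 − (2.4 × 10⁻⁴/7.2 × 10⁻⁴)·(-6.8) = 37.6767 psu.
Increase required: 37.6767 − 35.32 = 2.3567 psu.

37.68 psu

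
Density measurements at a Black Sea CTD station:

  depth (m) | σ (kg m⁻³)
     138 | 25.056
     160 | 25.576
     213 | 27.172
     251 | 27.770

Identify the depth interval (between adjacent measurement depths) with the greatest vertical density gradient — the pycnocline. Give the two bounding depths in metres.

160–213 m

Compute the density gradient over each adjacent pair:
  138–160 m: Δρ/Δz = 0.520/22 = 0.024 kg m⁻⁴
  160–213 m: Δρ/Δz = 1.596/53 = 0.030 kg m⁻⁴
  213–251 m: Δρ/Δz = 0.598/38 = 0.016 kg m⁻⁴
The largest gradient is in the 160–213 m interval — the pycnocline.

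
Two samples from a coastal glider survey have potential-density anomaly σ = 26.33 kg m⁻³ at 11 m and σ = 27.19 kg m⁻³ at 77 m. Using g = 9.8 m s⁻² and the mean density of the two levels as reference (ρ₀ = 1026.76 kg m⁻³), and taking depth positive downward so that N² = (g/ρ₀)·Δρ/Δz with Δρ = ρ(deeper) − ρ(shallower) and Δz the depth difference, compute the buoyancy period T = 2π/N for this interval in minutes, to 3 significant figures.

9.39 min

Δρ = 1027.19 − 1026.33 = 0.86 kg m⁻³ over Δz = 77 − 11 = 66 m.
N² = (9.8/1026.76) × (0.86/66) = 1.2437 × 10⁻⁴ s⁻².
N = √(1.2437 × 10⁻⁴) = 0.011152 rad s⁻¹, so T = 2π/N = 563.41 s = 9.3902 min ≈ 9.39 min.
A positive N² confirms static stability across the interval.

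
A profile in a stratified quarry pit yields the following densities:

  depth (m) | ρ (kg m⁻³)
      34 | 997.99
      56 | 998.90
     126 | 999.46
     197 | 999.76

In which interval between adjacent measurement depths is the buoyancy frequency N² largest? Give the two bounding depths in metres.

34–56 m

Compute the density gradient over each adjacent pair:
  34–56 m: Δρ/Δz = 0.91/22 = 0.041 kg m⁻⁴
  56–126 m: Δρ/Δz = 0.56/70 = 8.0 × 10⁻³ kg m⁻⁴
  126–197 m: Δρ/Δz = 0.30/71 = 4.2 × 10⁻³ kg m⁻⁴
The largest gradient is in the 34–56 m interval — the pycnocline.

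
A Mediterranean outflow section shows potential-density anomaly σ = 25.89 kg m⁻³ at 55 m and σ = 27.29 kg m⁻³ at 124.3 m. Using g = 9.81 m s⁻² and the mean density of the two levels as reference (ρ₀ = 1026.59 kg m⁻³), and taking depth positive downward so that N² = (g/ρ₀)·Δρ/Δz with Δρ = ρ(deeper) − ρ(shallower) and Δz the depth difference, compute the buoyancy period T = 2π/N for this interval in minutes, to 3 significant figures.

Δρ = 1027.29 − 1025.89 = 1.40 kg m⁻³ over Δz = 124.3 − 55 = 69.3 m.
N² = (9.81/1026.59) × (1.40/69.3) = 1.9305 × 10⁻⁴ s⁻².
N = √(1.9305 × 10⁻⁴) = 0.013894 rad s⁻¹, so T = 2π/N = 452.22 s = 7.5370 min ≈ 7.54 min.
Since Δρ > 0 the layer is stably stratified.

7.54 min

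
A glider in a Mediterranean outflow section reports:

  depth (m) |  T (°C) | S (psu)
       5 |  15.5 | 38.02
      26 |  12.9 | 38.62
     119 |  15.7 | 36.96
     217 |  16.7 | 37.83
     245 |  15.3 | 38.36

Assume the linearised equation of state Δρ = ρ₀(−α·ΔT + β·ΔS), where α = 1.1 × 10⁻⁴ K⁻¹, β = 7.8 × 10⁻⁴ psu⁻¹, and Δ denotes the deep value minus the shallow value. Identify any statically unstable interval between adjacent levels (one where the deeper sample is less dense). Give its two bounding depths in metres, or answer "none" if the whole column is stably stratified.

26–119 m

Evaluate Δρ/ρ₀ = −αΔT + βΔS across each adjacent pair:
  5–26 m: −αΔT+βΔS = −(1.1 × 10⁻⁴)(-2.6)+(7.8 × 10⁻⁴)(+0.60) = 7.5 × 10⁻⁴ → stable
  26–119 m: −αΔT+βΔS = −(1.1 × 10⁻⁴)(+2.8)+(7.8 × 10⁻⁴)(-1.66) = -1.6 × 10⁻³ → UNSTABLE
  119–217 m: −αΔT+βΔS = −(1.1 × 10⁻⁴)(+1.0)+(7.8 × 10⁻⁴)(+0.87) = 5.7 × 10⁻⁴ → stable
  217–245 m: −αΔT+βΔS = −(1.1 × 10⁻⁴)(-1.4)+(7.8 × 10⁻⁴)(+0.53) = 5.7 × 10⁻⁴ → stable
The 26–119 m interval has Δρ < 0: lighter water underlies denser water.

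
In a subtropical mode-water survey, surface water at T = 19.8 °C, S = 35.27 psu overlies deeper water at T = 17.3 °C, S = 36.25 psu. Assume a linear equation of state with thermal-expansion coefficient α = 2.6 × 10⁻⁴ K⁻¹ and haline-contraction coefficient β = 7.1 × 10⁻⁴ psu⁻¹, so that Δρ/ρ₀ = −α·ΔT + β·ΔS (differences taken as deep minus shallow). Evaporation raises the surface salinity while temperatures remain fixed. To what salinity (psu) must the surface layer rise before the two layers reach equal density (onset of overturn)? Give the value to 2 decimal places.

37.17 psu

Neutral buoyancy requires −α(T_deep − T_surf) + β(S_deep − S_surf′) = 0.
S_surf′ = S_deep − (α/β)·ΔT = 36.25 − (2.6 × 10⁻⁴/7.1 × 10⁻⁴)·(-2.5) = 37.1655 psu.
Increase required: 37.1655 − 35.27 = 1.8955 psu.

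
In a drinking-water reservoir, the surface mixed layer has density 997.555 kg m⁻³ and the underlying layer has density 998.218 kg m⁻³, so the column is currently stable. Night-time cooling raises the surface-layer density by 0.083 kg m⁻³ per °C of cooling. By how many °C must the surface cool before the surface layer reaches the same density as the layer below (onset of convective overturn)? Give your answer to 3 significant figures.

7.99 °C

Density deficit of the surface layer: 998.218 − 997.555 = 0.663 kg m⁻³.
Required change = 0.663 / 0.083 = 7.99 °C.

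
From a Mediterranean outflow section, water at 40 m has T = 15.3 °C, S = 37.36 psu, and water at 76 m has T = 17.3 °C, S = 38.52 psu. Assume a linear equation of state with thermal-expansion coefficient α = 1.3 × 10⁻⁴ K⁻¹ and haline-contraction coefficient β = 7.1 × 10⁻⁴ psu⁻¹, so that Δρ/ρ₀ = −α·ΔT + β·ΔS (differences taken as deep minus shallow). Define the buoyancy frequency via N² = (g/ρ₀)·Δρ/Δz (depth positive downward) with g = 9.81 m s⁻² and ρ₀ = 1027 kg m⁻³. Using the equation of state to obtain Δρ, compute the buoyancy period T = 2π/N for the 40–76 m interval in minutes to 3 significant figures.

8.45 min

ΔT = +2.0 K, ΔS = +1.16 psu (deep − shallow).
Δρ/ρ₀ = −αΔT + βΔS = -2.60 × 10⁻⁴ + 8.236 × 10⁻⁴ = 5.636 × 10⁻⁴, so Δρ ≈ 0.5788 kg m⁻³.
N² = (g/ρ₀)·Δρ/Δz = g·(Δρ/ρ₀)/Δz = 9.81 × 5.636 × 10⁻⁴ / 36 = 1.5358 × 10⁻⁴ s⁻².
N = √(1.5358 × 10⁻⁴) = 0.012393 rad s⁻¹ → T = 2π/N = 506.99 s = 8.4498 min ≈ 8.45 min.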